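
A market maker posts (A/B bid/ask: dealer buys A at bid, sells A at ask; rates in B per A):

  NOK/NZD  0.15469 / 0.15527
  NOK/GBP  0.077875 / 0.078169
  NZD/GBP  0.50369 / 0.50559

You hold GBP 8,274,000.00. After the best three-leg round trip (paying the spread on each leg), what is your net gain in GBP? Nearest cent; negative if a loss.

Best loop GBP → NOK → NZD → GBP:
GBP 8,274,000.00 ÷ 0.078169 (buy NOK at ask) = NOK 105,847,586.64
NOK 105,847,586.64 × 0.15469 (sell NOK at bid) = NZD 16,373,563.18
NZD 16,373,563.18 × 0.50369 (sell NZD at bid) = GBP 8,247,200.04

Net result: GBP -26,799.96 (no profitable arbitrage after spreads)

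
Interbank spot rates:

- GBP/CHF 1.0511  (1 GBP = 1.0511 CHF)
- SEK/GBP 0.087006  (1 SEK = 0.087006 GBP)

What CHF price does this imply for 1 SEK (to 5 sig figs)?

1 SEK × 0.087006 = 0.087006 GBP
0.087006 GBP × 1.0511 = 0.091452 CHF

SEK/CHF = 0.091452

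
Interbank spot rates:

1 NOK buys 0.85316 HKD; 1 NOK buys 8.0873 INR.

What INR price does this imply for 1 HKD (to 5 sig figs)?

1 HKD ÷ 0.85316 = 1.17211 NOK
1.17211 NOK × 8.0873 = 9.47923 INR

HKD/INR = 9.4792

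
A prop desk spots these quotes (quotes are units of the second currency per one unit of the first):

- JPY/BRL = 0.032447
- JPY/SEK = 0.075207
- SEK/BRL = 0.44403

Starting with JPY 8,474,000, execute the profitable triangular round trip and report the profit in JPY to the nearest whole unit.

Profit: JPY 247,366

Profitable loop is JPY → SEK → BRL → JPY:
JPY 8,474,000 × 0.075207 = SEK 637,304.12
SEK 637,304.12 × 0.44403 = BRL 282,982.15
BRL 282,982.15 ÷ 0.032447 = JPY 8,721,366
Profit = JPY 8,721,366 − JPY 8,474,000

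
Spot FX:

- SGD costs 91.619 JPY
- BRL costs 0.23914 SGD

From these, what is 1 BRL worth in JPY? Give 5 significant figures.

BRL/JPY = 21.910

1 BRL × 0.23914 = 0.23914 SGD
0.23914 SGD × 91.619 = 21.9098 JPY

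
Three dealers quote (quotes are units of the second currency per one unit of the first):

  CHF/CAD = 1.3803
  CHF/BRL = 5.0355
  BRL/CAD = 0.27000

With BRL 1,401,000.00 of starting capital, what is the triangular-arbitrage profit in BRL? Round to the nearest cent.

Profitable loop is BRL → CHF → CAD → BRL:
BRL 1,401,000.00 ÷ 5.0355 = CHF 278,224.61
CHF 278,224.61 × 1.3803 = CAD 384,033.42
CAD 384,033.42 ÷ 0.27000 = BRL 1,422,346.01
Profit = BRL 1,422,346.01 − BRL 1,401,000.00

Profit: BRL 21,346.01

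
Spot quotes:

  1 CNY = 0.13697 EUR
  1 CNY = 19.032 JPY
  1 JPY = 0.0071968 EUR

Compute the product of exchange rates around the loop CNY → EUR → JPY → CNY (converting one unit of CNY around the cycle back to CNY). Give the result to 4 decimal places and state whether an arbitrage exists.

1.0000 (no arbitrage)

Around CNY → EUR → JPY → CNY: 1 × 0.13697 ÷ 0.0071968 ÷ 19.032 = 1.000004
Product ≈ 1 (deviation 0.000%, within rounding noise).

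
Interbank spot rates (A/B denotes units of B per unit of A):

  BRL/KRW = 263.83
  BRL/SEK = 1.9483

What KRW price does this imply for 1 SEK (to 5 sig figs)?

SEK/KRW = 135.42

1 SEK ÷ 1.9483 = 0.513268 BRL
0.513268 BRL × 263.83 = 135.415 KRW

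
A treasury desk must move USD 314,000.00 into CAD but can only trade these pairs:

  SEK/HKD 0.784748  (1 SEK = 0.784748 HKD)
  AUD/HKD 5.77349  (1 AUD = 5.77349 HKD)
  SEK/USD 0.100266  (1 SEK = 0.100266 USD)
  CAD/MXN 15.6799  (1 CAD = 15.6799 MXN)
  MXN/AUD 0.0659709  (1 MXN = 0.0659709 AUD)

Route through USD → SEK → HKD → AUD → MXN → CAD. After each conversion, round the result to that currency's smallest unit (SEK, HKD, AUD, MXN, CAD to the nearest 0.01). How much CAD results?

USD 314,000.00 ÷ 0.100266 = SEK 3,131,669.76
SEK 3,131,669.76 × 0.784748 = HKD 2,457,571.58
HKD 2,457,571.58 ÷ 5.77349 = AUD 425,664.82
AUD 425,664.82 ÷ 0.0659709 = MXN 6,452,311.85
MXN 6,452,311.85 ÷ 15.6799 = CAD 411,502.10

CAD 411,502.10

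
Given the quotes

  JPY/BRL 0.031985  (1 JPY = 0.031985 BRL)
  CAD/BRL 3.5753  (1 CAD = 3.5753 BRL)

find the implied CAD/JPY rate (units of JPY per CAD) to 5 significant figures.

CAD/JPY = 111.78

1 CAD × 3.5753 = 3.5753 BRL
3.5753 BRL ÷ 0.031985 = 111.781 JPY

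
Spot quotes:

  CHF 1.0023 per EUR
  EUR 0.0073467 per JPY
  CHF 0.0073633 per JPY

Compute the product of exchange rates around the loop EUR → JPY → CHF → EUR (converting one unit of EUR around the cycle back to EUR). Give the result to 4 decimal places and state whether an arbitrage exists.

1.0000 (no arbitrage)

Around EUR → JPY → CHF → EUR: 1 ÷ 0.0073467 × 0.0073633 ÷ 1.0023 = 0.999960
Product ≈ 1 (deviation 0.004%, within rounding noise).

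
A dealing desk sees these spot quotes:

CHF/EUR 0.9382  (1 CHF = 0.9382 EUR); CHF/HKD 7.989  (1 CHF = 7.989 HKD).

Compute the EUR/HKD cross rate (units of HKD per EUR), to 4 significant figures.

EUR/HKD = 8.515

1 EUR ÷ 0.9382 = 1.06587 CHF
1.06587 CHF × 7.989 = 8.51524 HKD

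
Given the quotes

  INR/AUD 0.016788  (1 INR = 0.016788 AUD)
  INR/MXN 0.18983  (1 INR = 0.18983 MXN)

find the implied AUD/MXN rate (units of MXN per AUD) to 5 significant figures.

AUD/MXN = 11.307

1 AUD ÷ 0.016788 = 59.5664 INR
59.5664 INR × 0.18983 = 11.3075 MXN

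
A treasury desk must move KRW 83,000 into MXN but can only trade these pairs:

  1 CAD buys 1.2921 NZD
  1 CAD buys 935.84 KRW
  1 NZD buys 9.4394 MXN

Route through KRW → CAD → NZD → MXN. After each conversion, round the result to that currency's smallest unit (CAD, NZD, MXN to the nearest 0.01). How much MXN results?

KRW 83,000 ÷ 935.84 = CAD 88.69
CAD 88.69 × 1.2921 = NZD 114.60
NZD 114.60 × 9.4394 = MXN 1,081.76

MXN 1,081.76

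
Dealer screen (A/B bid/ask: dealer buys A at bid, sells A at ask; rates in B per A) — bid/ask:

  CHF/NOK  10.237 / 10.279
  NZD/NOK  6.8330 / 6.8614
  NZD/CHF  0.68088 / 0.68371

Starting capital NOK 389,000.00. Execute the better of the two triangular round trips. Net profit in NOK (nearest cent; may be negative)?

Best loop NOK → NZD → CHF → NOK:
NOK 389,000.00 ÷ 6.8614 (buy NZD at ask) = NZD 56,693.97
NZD 56,693.97 × 0.68088 (sell NZD at bid) = CHF 38,601.79
CHF 38,601.79 × 10.237 (sell CHF at bid) = NOK 395,166.52

Net profit: NOK 6,166.52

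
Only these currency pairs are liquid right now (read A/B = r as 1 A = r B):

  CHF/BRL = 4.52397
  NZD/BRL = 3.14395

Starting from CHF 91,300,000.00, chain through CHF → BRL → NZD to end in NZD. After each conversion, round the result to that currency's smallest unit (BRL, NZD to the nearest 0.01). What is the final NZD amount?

CHF 91,300,000.00 × 4.52397 = BRL 413,038,461.00
BRL 413,038,461.00 ÷ 3.14395 = NZD 131,375,645.61

NZD 131,375,645.61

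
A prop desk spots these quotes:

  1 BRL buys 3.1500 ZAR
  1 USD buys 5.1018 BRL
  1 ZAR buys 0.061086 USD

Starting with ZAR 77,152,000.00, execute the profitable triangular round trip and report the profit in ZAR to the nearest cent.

Profitable loop is ZAR → BRL → USD → ZAR:
ZAR 77,152,000.00 ÷ 3.1500 = BRL 24,492,698.41
BRL 24,492,698.41 ÷ 5.1018 = USD 4,800,795.49
USD 4,800,795.49 ÷ 0.061086 = ZAR 78,590,765.26
Profit = ZAR 78,590,765.26 − ZAR 77,152,000.00

Profit: ZAR 1,438,765.26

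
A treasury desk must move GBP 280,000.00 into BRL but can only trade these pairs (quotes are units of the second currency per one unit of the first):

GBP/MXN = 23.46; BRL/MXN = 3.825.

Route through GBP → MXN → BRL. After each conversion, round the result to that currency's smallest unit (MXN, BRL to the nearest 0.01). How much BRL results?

BRL 1,717,333.33

GBP 280,000.00 × 23.46 = MXN 6,568,800.00
MXN 6,568,800.00 ÷ 3.825 = BRL 1,717,333.33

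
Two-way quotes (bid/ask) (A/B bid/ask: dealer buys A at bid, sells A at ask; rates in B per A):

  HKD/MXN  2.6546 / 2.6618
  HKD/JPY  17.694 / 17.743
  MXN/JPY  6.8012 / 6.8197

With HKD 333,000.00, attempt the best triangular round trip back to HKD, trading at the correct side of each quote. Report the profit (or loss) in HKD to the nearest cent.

Net profit: HKD 5,845.57

Best loop HKD → MXN → JPY → HKD:
HKD 333,000.00 × 2.6546 (sell HKD at bid) = MXN 883,981.80
MXN 883,981.80 × 6.8012 (sell MXN at bid) = JPY 6,012,137
JPY 6,012,137 ÷ 17.743 (buy HKD at ask) = HKD 338,845.57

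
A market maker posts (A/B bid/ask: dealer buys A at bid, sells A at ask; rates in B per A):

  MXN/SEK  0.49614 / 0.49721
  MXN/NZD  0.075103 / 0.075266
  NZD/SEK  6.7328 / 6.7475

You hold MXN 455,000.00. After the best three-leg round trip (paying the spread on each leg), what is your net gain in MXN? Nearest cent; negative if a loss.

Net profit: MXN 7,726.68

Best loop MXN → NZD → SEK → MXN:
MXN 455,000.00 × 0.075103 (sell MXN at bid) = NZD 34,171.86
NZD 34,171.86 × 6.7328 (sell NZD at bid) = SEK 230,072.33
SEK 230,072.33 ÷ 0.49721 (buy MXN at ask) = MXN 462,726.68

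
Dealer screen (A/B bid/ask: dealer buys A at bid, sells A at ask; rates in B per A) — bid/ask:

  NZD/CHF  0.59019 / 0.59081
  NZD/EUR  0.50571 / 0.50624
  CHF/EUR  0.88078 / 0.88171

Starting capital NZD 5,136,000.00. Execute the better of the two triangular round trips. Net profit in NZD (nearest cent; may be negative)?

Best loop NZD → CHF → EUR → NZD:
NZD 5,136,000.00 × 0.59019 (sell NZD at bid) = CHF 3,031,215.84
CHF 3,031,215.84 × 0.88078 (sell CHF at bid) = EUR 2,669,834.29
EUR 2,669,834.29 ÷ 0.50624 (buy NZD at ask) = NZD 5,273,850.92

Net profit: NZD 137,850.92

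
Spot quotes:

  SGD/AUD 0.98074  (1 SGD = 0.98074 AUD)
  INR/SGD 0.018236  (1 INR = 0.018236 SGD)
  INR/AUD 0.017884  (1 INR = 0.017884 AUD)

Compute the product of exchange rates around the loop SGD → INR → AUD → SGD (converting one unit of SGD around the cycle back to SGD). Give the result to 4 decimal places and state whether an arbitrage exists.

Around SGD → INR → AUD → SGD: 1 ÷ 0.018236 × 0.017884 ÷ 0.98074 = 0.999957
Product ≈ 1 (deviation 0.004%, within rounding noise).

1.0000 (no arbitrage)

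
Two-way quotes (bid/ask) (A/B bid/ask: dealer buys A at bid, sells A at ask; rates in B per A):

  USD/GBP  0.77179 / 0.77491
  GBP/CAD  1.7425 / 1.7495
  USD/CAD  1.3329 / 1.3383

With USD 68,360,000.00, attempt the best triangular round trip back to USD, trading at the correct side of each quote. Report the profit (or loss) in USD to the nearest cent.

Net profit: USD 334,269.57

Best loop USD → GBP → CAD → USD:
USD 68,360,000.00 × 0.77179 (sell USD at bid) = GBP 52,759,564.40
GBP 52,759,564.40 × 1.7425 (sell GBP at bid) = CAD 91,933,540.97
CAD 91,933,540.97 ÷ 1.3383 (buy USD at ask) = USD 68,694,269.57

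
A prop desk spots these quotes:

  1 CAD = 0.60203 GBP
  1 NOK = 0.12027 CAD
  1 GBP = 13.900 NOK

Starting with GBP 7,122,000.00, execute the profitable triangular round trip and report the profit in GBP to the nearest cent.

Profit: GBP 45,904.56

Profitable loop is GBP → NOK → CAD → GBP:
GBP 7,122,000.00 × 13.900 = NOK 98,995,800.00
NOK 98,995,800.00 × 0.12027 = CAD 11,906,224.87
CAD 11,906,224.87 × 0.60203 = GBP 7,167,904.56
Profit = GBP 7,167,904.56 − GBP 7,122,000.00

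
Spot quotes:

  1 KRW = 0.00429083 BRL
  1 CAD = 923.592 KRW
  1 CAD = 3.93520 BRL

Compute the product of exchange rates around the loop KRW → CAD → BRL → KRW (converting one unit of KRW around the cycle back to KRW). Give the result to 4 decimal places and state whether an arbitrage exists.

0.9930 (arbitrage exists)

Around KRW → CAD → BRL → KRW: 1 ÷ 923.592 × 3.93520 ÷ 0.00429083 = 0.992991
Product < 1; profitable direction is KRW → BRL → CAD → KRW.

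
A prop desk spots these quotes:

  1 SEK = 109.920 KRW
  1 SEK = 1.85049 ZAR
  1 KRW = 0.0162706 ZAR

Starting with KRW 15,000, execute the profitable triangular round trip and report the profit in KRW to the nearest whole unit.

Profit: KRW 520

Profitable loop is KRW → SEK → ZAR → KRW:
KRW 15,000 ÷ 109.920 = SEK 136.46
SEK 136.46 × 1.85049 = ZAR 252.52
ZAR 252.52 ÷ 0.0162706 = KRW 15,520
Profit = KRW 15,520 − KRW 15,000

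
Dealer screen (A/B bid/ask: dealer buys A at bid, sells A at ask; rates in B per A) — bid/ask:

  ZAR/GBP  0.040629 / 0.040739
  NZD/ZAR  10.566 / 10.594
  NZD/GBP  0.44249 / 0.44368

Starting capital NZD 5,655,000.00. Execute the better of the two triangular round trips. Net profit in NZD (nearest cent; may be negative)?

Best loop NZD → GBP → ZAR → NZD:
NZD 5,655,000.00 × 0.44249 (sell NZD at bid) = GBP 2,502,280.95
GBP 2,502,280.95 ÷ 0.040739 (buy ZAR at ask) = ZAR 61,422,247.72
ZAR 61,422,247.72 ÷ 10.594 (buy NZD at ask) = NZD 5,797,833.46

Net profit: NZD 142,833.46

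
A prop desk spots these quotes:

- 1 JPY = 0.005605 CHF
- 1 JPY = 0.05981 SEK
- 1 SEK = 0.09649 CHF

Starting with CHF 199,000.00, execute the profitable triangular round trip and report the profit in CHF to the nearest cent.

Profit: CHF 5,896.04

Profitable loop is CHF → JPY → SEK → CHF:
CHF 199,000.00 ÷ 0.005605 = JPY 35,504,014
JPY 35,504,014 × 0.05981 = SEK 2,123,495.09
SEK 2,123,495.09 × 0.09649 = CHF 204,896.04
Profit = CHF 204,896.04 − CHF 199,000.00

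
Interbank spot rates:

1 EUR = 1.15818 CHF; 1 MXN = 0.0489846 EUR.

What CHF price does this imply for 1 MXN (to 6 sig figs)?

1 MXN × 0.0489846 = 0.0489846 EUR
0.0489846 EUR × 1.15818 = 0.056733 CHF

MXN/CHF = 0.0567330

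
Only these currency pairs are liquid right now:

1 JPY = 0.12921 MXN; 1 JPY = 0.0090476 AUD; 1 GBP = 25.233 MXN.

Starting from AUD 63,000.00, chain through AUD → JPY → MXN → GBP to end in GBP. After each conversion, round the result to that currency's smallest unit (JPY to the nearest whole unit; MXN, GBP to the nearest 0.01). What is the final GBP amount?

GBP 35,656.15

AUD 63,000.00 ÷ 0.0090476 = JPY 6,963,173
JPY 6,963,173 × 0.12921 = MXN 899,711.58
MXN 899,711.58 ÷ 25.233 = GBP 35,656.15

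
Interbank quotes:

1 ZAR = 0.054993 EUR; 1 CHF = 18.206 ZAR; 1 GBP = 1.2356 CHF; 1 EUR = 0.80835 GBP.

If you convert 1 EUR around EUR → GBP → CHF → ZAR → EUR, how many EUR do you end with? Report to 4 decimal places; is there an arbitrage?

1.0000 (no arbitrage)

Around EUR → GBP → CHF → ZAR → EUR: 1 × 0.80835 × 1.2356 × 18.206 × 0.054993 = 0.999998
Product ≈ 1 (deviation 0.000%, within rounding noise).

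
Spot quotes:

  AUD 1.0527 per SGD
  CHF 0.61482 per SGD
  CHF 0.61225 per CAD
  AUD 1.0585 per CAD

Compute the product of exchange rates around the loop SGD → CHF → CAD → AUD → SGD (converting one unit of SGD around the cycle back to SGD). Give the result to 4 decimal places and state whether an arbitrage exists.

Around SGD → CHF → CAD → AUD → SGD: 1 × 0.61482 ÷ 0.61225 × 1.0585 ÷ 1.0527 = 1.009730
Product > 1; profitable direction is SGD → CHF → CAD → AUD → SGD.

1.0097 (arbitrage exists)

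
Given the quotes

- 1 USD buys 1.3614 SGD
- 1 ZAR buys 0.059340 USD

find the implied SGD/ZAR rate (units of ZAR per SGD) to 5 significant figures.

SGD/ZAR = 12.378

1 SGD ÷ 1.3614 = 0.734538 USD
0.734538 USD ÷ 0.059340 = 12.3785 ZAR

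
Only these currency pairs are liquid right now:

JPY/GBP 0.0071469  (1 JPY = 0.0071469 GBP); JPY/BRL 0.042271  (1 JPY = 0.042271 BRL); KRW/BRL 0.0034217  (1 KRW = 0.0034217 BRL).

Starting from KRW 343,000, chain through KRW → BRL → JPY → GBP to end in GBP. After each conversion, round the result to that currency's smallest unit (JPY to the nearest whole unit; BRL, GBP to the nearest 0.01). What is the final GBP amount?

KRW 343,000 × 0.0034217 = BRL 1,173.64
BRL 1,173.64 ÷ 0.042271 = JPY 27,765
JPY 27,765 × 0.0071469 = GBP 198.43

GBP 198.43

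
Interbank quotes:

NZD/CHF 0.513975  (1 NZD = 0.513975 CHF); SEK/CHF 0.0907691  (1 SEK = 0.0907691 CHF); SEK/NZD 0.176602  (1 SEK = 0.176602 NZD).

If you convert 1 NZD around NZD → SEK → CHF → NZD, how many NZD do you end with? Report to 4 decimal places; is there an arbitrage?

Around NZD → SEK → CHF → NZD: 1 ÷ 0.176602 × 0.0907691 ÷ 0.513975 = 1.000001
Product ≈ 1 (deviation 0.000%, within rounding noise).

1.0000 (no arbitrage)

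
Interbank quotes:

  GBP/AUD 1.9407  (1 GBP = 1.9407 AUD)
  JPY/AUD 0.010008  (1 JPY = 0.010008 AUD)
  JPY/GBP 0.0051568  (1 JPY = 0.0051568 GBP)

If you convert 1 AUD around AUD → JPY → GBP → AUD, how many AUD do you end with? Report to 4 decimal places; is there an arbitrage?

Around AUD → JPY → GBP → AUD: 1 ÷ 0.010008 × 0.0051568 × 1.9407 = 0.999980
Product ≈ 1 (deviation 0.002%, within rounding noise).

1.0000 (no arbitrage)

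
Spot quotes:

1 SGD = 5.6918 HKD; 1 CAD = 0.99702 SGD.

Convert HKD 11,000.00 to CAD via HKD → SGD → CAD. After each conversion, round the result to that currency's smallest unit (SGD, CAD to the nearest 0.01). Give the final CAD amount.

HKD 11,000.00 ÷ 5.6918 = SGD 1,932.60
SGD 1,932.60 ÷ 0.99702 = CAD 1,938.38

CAD 1,938.38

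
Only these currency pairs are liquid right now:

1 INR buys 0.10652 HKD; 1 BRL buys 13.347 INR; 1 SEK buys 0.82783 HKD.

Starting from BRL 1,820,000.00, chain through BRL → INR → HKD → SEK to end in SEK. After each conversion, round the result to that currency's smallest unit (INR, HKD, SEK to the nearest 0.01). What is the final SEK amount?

BRL 1,820,000.00 × 13.347 = INR 24,291,540.00
INR 24,291,540.00 × 0.10652 = HKD 2,587,534.84
HKD 2,587,534.84 ÷ 0.82783 = SEK 3,125,683.82

SEK 3,125,683.82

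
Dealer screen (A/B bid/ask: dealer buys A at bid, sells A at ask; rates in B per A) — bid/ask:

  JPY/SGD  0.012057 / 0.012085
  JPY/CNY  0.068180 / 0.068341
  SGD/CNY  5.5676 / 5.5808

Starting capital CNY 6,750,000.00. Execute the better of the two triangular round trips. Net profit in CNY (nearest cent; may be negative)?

Net profit: CNY 73,664.35

Best loop CNY → SGD → JPY → CNY:
CNY 6,750,000.00 ÷ 5.5808 (buy SGD at ask) = SGD 1,209,504.01
SGD 1,209,504.01 ÷ 0.012085 (buy JPY at ask) = JPY 100,083,079
JPY 100,083,079 × 0.068180 (sell JPY at bid) = CNY 6,823,664.35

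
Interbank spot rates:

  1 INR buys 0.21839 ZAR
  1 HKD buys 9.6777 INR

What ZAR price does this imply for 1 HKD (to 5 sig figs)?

HKD/ZAR = 2.1135

1 HKD × 9.6777 = 9.6777 INR
9.6777 INR × 0.21839 = 2.11351 ZAR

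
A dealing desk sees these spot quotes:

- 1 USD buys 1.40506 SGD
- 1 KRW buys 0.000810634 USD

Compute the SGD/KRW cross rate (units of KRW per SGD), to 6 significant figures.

SGD/KRW = 877.971

1 SGD ÷ 1.40506 = 0.711713 USD
0.711713 USD ÷ 0.000810634 = 877.971 KRW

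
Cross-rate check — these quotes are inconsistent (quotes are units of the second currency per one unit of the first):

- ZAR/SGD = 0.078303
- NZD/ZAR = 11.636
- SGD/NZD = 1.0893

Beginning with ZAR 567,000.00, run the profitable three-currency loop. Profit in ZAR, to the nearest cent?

Profit: ZAR 4,285.82

Profitable loop is ZAR → NZD → SGD → ZAR:
ZAR 567,000.00 ÷ 11.636 = NZD 48,728.09
NZD 48,728.09 ÷ 1.0893 = SGD 44,733.39
SGD 44,733.39 ÷ 0.078303 = ZAR 571,285.82
Profit = ZAR 571,285.82 − ZAR 567,000.00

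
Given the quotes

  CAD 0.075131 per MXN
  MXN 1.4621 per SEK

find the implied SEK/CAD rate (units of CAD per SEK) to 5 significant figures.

SEK/CAD = 0.10985

1 SEK × 1.4621 = 1.4621 MXN
1.4621 MXN × 0.075131 = 0.109849 CAD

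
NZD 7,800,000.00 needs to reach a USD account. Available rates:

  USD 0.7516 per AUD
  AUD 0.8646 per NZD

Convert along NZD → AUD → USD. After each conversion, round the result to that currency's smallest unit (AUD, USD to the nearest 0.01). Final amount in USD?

NZD 7,800,000.00 × 0.8646 = AUD 6,743,880.00
AUD 6,743,880.00 × 0.7516 = USD 5,068,700.21

USD 5,068,700.21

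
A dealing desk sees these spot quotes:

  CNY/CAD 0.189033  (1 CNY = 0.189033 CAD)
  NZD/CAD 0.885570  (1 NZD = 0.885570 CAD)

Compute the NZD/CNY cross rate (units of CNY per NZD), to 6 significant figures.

1 NZD × 0.885570 = 0.88557 CAD
0.88557 CAD ÷ 0.189033 = 4.68474 CNY

NZD/CNY = 4.68474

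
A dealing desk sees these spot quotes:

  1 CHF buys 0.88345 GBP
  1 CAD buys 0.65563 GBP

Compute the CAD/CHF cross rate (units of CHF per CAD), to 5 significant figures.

CAD/CHF = 0.74212

1 CAD × 0.65563 = 0.65563 GBP
0.65563 GBP ÷ 0.88345 = 0.742125 CHF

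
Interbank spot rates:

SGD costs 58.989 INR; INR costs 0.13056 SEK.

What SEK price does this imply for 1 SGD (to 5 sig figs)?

1 SGD × 58.989 = 58.989 INR
58.989 INR × 0.13056 = 7.7016 SEK

SGD/SEK = 7.7016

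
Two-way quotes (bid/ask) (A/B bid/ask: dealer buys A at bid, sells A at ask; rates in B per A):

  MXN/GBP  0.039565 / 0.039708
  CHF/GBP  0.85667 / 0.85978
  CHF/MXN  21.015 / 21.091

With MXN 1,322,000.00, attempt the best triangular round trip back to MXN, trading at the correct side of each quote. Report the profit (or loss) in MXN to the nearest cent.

Net profit: MXN 30,289.98

Best loop MXN → CHF → GBP → MXN:
MXN 1,322,000.00 ÷ 21.091 (buy CHF at ask) = CHF 62,680.76
CHF 62,680.76 × 0.85667 (sell CHF at bid) = GBP 53,696.73
GBP 53,696.73 ÷ 0.039708 (buy MXN at ask) = MXN 1,352,289.98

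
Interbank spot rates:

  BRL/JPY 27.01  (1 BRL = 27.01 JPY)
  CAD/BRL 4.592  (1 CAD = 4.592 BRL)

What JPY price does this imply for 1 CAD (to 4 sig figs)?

1 CAD × 4.592 = 4.592 BRL
4.592 BRL × 27.01 = 124.03 JPY

CAD/JPY = 124.0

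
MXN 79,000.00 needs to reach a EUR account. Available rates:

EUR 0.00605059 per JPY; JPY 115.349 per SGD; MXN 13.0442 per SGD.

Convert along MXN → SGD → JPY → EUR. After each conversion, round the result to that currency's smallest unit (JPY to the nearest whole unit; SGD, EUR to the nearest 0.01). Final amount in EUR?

EUR 4,226.89

MXN 79,000.00 ÷ 13.0442 = SGD 6,056.33
SGD 6,056.33 × 115.349 = JPY 698,592
JPY 698,592 × 0.00605059 = EUR 4,226.89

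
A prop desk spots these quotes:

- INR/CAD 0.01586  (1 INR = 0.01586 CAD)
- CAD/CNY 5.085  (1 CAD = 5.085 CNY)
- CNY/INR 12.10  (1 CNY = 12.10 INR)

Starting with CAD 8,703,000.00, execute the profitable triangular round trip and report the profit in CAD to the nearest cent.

Profitable loop is CAD → INR → CNY → CAD:
CAD 8,703,000.00 ÷ 0.01586 = INR 548,738,965.95
INR 548,738,965.95 ÷ 12.10 = CNY 45,350,327.76
CNY 45,350,327.76 ÷ 5.085 = CAD 8,918,451.87
Profit = CAD 8,918,451.87 − CAD 8,703,000.00

Profit: CAD 215,451.87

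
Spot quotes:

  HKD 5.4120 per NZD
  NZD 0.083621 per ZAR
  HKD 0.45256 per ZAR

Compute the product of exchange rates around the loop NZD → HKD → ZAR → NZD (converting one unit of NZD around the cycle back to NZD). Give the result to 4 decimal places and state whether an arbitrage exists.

Around NZD → HKD → ZAR → NZD: 1 × 5.4120 ÷ 0.45256 × 0.083621 = 0.999993
Product ≈ 1 (deviation 0.001%, within rounding noise).

1.0000 (no arbitrage)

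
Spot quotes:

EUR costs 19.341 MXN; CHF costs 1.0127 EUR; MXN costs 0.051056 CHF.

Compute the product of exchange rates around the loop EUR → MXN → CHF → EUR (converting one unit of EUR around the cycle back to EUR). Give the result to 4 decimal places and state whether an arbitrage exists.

Around EUR → MXN → CHF → EUR: 1 × 19.341 × 0.051056 × 1.0127 = 1.000015
Product ≈ 1 (deviation 0.002%, within rounding noise).

1.0000 (no arbitrage)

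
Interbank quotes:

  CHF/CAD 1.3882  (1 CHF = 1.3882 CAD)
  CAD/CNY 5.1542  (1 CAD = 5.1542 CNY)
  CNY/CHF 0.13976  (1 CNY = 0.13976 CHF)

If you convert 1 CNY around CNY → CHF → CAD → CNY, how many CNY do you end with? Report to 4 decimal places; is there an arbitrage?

1.0000 (no arbitrage)

Around CNY → CHF → CAD → CNY: 1 × 0.13976 × 1.3882 × 5.1542 = 0.999991
Product ≈ 1 (deviation 0.001%, within rounding noise).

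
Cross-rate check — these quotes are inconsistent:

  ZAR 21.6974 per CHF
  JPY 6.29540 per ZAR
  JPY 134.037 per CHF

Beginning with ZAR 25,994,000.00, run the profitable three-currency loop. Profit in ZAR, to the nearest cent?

Profitable loop is ZAR → JPY → CHF → ZAR:
ZAR 25,994,000.00 × 6.29540 = JPY 163,642,628
JPY 163,642,628 ÷ 134.037 = CHF 1,220,876.53
CHF 1,220,876.53 × 21.6974 = ZAR 26,489,846.45
Profit = ZAR 26,489,846.45 − ZAR 25,994,000.00

Profit: ZAR 495,846.45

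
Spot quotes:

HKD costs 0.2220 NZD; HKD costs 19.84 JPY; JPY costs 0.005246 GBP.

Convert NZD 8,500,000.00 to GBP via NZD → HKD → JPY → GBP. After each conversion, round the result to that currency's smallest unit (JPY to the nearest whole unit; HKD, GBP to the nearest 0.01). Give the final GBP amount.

GBP 3,985,069.55

NZD 8,500,000.00 ÷ 0.2220 = HKD 38,288,288.29
HKD 38,288,288.29 × 19.84 = JPY 759,639,640
JPY 759,639,640 × 0.005246 = GBP 3,985,069.55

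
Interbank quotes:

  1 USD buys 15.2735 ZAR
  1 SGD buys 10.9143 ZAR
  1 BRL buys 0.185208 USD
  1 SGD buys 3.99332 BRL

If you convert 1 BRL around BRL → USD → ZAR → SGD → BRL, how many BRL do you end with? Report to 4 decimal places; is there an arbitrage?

1.0350 (arbitrage exists)

Around BRL → USD → ZAR → SGD → BRL: 1 × 0.185208 × 15.2735 ÷ 10.9143 × 3.99332 = 1.034991
Product > 1; profitable direction is BRL → USD → ZAR → SGD → BRL.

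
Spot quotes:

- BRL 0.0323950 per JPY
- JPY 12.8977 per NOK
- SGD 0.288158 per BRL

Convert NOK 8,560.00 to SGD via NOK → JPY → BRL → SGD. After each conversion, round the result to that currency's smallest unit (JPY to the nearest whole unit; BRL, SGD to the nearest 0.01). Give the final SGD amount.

NOK 8,560.00 × 12.8977 = JPY 110,404
JPY 110,404 × 0.0323950 = BRL 3,576.54
BRL 3,576.54 × 0.288158 = SGD 1,030.61

SGD 1,030.61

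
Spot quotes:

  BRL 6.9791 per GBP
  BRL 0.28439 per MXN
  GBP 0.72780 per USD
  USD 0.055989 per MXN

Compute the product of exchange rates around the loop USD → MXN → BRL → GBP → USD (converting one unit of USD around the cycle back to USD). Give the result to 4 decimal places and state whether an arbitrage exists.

Around USD → MXN → BRL → GBP → USD: 1 ÷ 0.055989 × 0.28439 ÷ 6.9791 ÷ 0.72780 = 1.000000
Product ≈ 1 (deviation 0.000%, within rounding noise).

1.0000 (no arbitrage)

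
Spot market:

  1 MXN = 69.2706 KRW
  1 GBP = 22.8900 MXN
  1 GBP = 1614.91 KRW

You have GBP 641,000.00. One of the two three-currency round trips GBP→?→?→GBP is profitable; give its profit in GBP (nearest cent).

Profit: GBP 11,847.30

Profitable loop is GBP → KRW → MXN → GBP:
GBP 641,000.00 × 1614.91 = KRW 1,035,157,310
KRW 1,035,157,310 ÷ 69.2706 = MXN 14,943,674.66
MXN 14,943,674.66 ÷ 22.8900 = GBP 652,847.30
Profit = GBP 652,847.30 − GBP 641,000.00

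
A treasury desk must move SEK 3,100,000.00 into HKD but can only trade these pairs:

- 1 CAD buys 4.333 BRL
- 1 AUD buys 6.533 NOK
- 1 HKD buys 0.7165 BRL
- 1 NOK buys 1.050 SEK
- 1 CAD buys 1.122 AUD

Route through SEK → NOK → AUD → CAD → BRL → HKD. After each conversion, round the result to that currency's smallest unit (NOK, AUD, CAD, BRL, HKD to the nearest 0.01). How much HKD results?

HKD 2,435,787.40

SEK 3,100,000.00 ÷ 1.050 = NOK 2,952,380.95
NOK 2,952,380.95 ÷ 6.533 = AUD 451,918.10
AUD 451,918.10 ÷ 1.122 = CAD 402,779.06
CAD 402,779.06 × 4.333 = BRL 1,745,241.67
BRL 1,745,241.67 ÷ 0.7165 = HKD 2,435,787.40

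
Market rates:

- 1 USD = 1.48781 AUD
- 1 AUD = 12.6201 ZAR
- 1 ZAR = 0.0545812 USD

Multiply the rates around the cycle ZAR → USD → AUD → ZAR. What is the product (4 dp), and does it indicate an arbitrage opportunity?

1.0248 (arbitrage exists)

Around ZAR → USD → AUD → ZAR: 1 × 0.0545812 × 1.48781 × 12.6201 = 1.024834
Product > 1; profitable direction is ZAR → USD → AUD → ZAR.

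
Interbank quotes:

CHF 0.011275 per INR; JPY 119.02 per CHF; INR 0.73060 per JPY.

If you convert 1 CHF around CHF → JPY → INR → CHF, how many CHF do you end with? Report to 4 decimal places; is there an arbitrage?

Around CHF → JPY → INR → CHF: 1 × 119.02 × 0.73060 × 0.011275 = 0.980429
Product < 1; profitable direction is CHF → INR → JPY → CHF.

0.9804 (arbitrage exists)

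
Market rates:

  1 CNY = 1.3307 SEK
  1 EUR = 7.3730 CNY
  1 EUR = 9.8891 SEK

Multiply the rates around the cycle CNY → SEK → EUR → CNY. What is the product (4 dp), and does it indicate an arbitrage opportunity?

0.9921 (arbitrage exists)

Around CNY → SEK → EUR → CNY: 1 × 1.3307 ÷ 9.8891 × 7.3730 = 0.992128
Product < 1; profitable direction is CNY → EUR → SEK → CNY.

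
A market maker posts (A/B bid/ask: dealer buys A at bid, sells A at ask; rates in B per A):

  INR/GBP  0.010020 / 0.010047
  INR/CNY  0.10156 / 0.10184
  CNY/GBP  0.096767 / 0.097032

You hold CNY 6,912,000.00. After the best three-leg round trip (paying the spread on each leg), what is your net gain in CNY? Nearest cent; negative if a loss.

Net profit: CNY 96,709.79

Best loop CNY → INR → GBP → CNY:
CNY 6,912,000.00 ÷ 0.10184 (buy INR at ask) = INR 67,871,170.46
INR 67,871,170.46 × 0.010020 (sell INR at bid) = GBP 680,069.13
GBP 680,069.13 ÷ 0.097032 (buy CNY at ask) = CNY 7,008,709.79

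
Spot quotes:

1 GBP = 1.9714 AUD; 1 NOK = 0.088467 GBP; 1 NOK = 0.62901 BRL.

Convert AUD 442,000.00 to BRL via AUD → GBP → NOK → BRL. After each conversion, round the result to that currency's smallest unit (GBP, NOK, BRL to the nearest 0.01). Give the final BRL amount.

BRL 1,594,130.13

AUD 442,000.00 ÷ 1.9714 = GBP 224,206.15
GBP 224,206.15 ÷ 0.088467 = NOK 2,534,347.84
NOK 2,534,347.84 × 0.62901 = BRL 1,594,130.13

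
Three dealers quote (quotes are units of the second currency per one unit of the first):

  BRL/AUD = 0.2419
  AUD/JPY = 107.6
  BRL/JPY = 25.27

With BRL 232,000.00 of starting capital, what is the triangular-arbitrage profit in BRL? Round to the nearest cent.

Profitable loop is BRL → AUD → JPY → BRL:
BRL 232,000.00 × 0.2419 = AUD 56,120.80
AUD 56,120.80 × 107.6 = JPY 6,038,598
JPY 6,038,598 ÷ 25.27 = BRL 238,963.12
Profit = BRL 238,963.12 − BRL 232,000.00

Profit: BRL 6,963.12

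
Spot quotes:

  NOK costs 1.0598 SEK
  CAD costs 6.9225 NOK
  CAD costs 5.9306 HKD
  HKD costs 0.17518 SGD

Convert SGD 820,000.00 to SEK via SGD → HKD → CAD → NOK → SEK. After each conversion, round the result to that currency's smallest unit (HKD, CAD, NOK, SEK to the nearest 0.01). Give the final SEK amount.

SEK 5,790,520.14

SGD 820,000.00 ÷ 0.17518 = HKD 4,680,899.65
HKD 4,680,899.65 ÷ 5.9306 = CAD 789,279.27
CAD 789,279.27 × 6.9225 = NOK 5,463,785.75
NOK 5,463,785.75 × 1.0598 = SEK 5,790,520.14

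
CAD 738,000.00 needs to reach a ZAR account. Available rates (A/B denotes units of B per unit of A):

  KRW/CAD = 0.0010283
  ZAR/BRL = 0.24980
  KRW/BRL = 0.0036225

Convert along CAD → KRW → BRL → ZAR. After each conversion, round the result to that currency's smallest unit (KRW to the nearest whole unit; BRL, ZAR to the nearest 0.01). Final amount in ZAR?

ZAR 10,407,645.40

CAD 738,000.00 ÷ 0.0010283 = KRW 717,689,390
KRW 717,689,390 × 0.0036225 = BRL 2,599,829.82
BRL 2,599,829.82 ÷ 0.24980 = ZAR 10,407,645.40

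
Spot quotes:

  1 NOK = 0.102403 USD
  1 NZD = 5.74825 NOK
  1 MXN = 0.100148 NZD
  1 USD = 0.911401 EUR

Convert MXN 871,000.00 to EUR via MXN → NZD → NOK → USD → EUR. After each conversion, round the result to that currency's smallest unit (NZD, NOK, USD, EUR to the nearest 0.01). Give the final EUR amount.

EUR 46,797.02

MXN 871,000.00 × 0.100148 = NZD 87,228.91
NZD 87,228.91 × 5.74825 = NOK 501,413.58
NOK 501,413.58 × 0.102403 = USD 51,346.25
USD 51,346.25 × 0.911401 = EUR 46,797.02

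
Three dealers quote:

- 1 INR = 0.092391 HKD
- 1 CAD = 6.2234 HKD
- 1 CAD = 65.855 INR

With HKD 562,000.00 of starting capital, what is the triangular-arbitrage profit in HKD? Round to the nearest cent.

Profit: HKD 12,838.18

Profitable loop is HKD → INR → CAD → HKD:
HKD 562,000.00 ÷ 0.092391 = INR 6,082,843.57
INR 6,082,843.57 ÷ 65.855 = CAD 92,367.22
CAD 92,367.22 × 6.2234 = HKD 574,838.18
Profit = HKD 574,838.18 − HKD 562,000.00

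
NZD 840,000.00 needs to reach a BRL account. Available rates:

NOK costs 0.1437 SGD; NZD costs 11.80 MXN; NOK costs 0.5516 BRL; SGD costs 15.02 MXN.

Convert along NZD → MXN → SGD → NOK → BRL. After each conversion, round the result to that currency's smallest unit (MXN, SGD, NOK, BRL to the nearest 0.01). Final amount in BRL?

BRL 2,533,138.01

NZD 840,000.00 × 11.80 = MXN 9,912,000.00
MXN 9,912,000.00 ÷ 15.02 = SGD 659,920.11
SGD 659,920.11 ÷ 0.1437 = NOK 4,592,345.93
NOK 4,592,345.93 × 0.5516 = BRL 2,533,138.01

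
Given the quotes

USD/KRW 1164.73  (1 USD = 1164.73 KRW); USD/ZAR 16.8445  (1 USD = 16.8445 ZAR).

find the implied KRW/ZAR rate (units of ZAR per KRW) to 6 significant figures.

KRW/ZAR = 0.0144622

1 KRW ÷ 1164.73 = 0.000858568 USD
0.000858568 USD × 16.8445 = 0.0144622 ZAR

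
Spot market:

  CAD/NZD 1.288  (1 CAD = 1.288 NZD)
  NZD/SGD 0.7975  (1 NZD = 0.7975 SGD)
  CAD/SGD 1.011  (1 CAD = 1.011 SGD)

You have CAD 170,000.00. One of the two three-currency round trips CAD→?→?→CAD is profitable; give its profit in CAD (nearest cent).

Profitable loop is CAD → NZD → SGD → CAD:
CAD 170,000.00 × 1.288 = NZD 218,960.00
NZD 218,960.00 × 0.7975 = SGD 174,620.60
SGD 174,620.60 ÷ 1.011 = CAD 172,720.67
Profit = CAD 172,720.67 − CAD 170,000.00

Profit: CAD 2,720.67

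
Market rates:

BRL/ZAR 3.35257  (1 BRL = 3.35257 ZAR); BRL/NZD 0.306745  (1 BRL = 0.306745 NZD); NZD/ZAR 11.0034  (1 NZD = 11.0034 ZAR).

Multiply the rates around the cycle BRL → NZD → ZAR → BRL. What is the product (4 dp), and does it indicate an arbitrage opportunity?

Around BRL → NZD → ZAR → BRL: 1 × 0.306745 × 11.0034 ÷ 3.35257 = 1.006761
Product > 1; profitable direction is BRL → NZD → ZAR → BRL.

1.0068 (arbitrage exists)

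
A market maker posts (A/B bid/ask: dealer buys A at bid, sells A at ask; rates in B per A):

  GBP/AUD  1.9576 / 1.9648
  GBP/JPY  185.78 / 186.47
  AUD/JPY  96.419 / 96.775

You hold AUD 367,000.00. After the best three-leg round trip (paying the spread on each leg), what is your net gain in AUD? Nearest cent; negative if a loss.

Best loop AUD → JPY → GBP → AUD:
AUD 367,000.00 × 96.419 (sell AUD at bid) = JPY 35,385,773
JPY 35,385,773 ÷ 186.47 (buy GBP at ask) = GBP 189,766.57
GBP 189,766.57 × 1.9576 (sell GBP at bid) = AUD 371,487.04

Net profit: AUD 4,487.04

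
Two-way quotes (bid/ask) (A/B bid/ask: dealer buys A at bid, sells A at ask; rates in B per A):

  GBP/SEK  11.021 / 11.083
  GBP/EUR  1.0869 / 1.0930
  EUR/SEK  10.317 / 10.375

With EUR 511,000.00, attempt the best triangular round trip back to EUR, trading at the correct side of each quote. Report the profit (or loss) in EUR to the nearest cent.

Best loop EUR → SEK → GBP → EUR:
EUR 511,000.00 × 10.317 (sell EUR at bid) = SEK 5,271,987.00
SEK 5,271,987.00 ÷ 11.083 (buy GBP at ask) = GBP 475,682.31
GBP 475,682.31 × 1.0869 (sell GBP at bid) = EUR 517,019.10

Net profit: EUR 6,019.10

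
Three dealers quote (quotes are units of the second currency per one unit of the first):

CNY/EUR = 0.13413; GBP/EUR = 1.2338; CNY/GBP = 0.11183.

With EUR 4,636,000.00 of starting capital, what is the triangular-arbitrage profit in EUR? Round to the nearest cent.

Profitable loop is EUR → CNY → GBP → EUR:
EUR 4,636,000.00 ÷ 0.13413 = CNY 34,563,483.19
CNY 34,563,483.19 × 0.11183 = GBP 3,865,234.32
GBP 3,865,234.32 × 1.2338 = EUR 4,768,926.11
Profit = EUR 4,768,926.11 − EUR 4,636,000.00

Profit: EUR 132,926.11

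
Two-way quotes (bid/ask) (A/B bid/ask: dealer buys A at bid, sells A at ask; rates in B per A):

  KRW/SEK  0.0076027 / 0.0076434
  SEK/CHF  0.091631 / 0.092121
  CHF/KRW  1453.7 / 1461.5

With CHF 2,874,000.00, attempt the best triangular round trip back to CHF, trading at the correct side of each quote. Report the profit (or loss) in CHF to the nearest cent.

Best loop CHF → KRW → SEK → CHF:
CHF 2,874,000.00 × 1453.7 (sell CHF at bid) = KRW 4,177,933,800
KRW 4,177,933,800 × 0.0076027 (sell KRW at bid) = SEK 31,763,577.30
SEK 31,763,577.30 × 0.091631 (sell SEK at bid) = CHF 2,910,528.35

Net profit: CHF 36,528.35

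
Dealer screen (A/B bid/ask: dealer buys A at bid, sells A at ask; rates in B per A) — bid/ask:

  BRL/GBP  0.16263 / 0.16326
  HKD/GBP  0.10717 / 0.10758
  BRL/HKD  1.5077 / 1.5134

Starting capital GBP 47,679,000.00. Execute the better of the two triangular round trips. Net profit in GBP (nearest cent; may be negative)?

Best loop GBP → HKD → BRL → GBP:
GBP 47,679,000.00 ÷ 0.10758 (buy HKD at ask) = HKD 443,195,761.29
HKD 443,195,761.29 ÷ 1.5134 (buy BRL at ask) = BRL 292,847,734.43
BRL 292,847,734.43 × 0.16263 (sell BRL at bid) = GBP 47,625,827.05

Net result: GBP -53,172.95 (no profitable arbitrage after spreads)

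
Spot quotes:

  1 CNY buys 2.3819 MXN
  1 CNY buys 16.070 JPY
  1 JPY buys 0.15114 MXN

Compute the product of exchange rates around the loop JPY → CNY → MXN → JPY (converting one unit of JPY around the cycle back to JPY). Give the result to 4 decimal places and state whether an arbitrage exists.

Around JPY → CNY → MXN → JPY: 1 ÷ 16.070 × 2.3819 ÷ 0.15114 = 0.980682
Product < 1; profitable direction is JPY → MXN → CNY → JPY.

0.9807 (arbitrage exists)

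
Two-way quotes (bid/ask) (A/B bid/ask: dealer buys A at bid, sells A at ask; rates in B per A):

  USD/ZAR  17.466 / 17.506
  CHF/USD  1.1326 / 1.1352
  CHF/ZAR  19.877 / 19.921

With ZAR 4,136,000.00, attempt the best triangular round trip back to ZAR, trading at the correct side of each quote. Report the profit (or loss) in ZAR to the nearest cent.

Best loop ZAR → USD → CHF → ZAR:
ZAR 4,136,000.00 ÷ 17.506 (buy USD at ask) = USD 236,261.85
USD 236,261.85 ÷ 1.1352 (buy CHF at ask) = CHF 208,123.55
CHF 208,123.55 × 19.877 (sell CHF at bid) = ZAR 4,136,871.79

Net profit: ZAR 871.79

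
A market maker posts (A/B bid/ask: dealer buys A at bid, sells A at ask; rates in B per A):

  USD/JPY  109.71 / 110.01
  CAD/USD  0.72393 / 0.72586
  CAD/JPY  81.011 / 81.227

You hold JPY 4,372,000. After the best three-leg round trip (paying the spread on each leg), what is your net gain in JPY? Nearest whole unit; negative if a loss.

Best loop JPY → USD → CAD → JPY:
JPY 4,372,000 ÷ 110.01 (buy USD at ask) = USD 39,741.84
USD 39,741.84 ÷ 0.72586 (buy CAD at ask) = CAD 54,751.39
CAD 54,751.39 × 81.011 (sell CAD at bid) = JPY 4,435,465

Net profit: JPY 63,465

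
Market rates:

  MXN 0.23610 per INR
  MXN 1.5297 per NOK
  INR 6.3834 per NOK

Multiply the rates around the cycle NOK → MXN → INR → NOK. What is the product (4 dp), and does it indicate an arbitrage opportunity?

1.0150 (arbitrage exists)

Around NOK → MXN → INR → NOK: 1 × 1.5297 ÷ 0.23610 ÷ 6.3834 = 1.014982
Product > 1; profitable direction is NOK → MXN → INR → NOK.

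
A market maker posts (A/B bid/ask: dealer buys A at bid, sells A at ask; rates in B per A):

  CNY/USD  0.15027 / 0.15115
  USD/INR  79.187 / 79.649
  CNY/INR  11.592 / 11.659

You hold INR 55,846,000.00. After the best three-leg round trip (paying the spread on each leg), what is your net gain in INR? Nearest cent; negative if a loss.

Net profit: INR 1,151,649.47

Best loop INR → CNY → USD → INR:
INR 55,846,000.00 ÷ 11.659 (buy CNY at ask) = CNY 4,789,947.68
CNY 4,789,947.68 × 0.15027 (sell CNY at bid) = USD 719,785.44
USD 719,785.44 × 79.187 (sell USD at bid) = INR 56,997,649.47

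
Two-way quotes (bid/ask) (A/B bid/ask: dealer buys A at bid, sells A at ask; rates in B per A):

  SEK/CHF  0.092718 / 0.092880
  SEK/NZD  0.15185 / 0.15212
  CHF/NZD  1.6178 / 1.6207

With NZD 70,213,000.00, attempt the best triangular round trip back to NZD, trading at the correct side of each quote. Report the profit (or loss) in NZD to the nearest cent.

Best loop NZD → CHF → SEK → NZD:
NZD 70,213,000.00 ÷ 1.6207 (buy CHF at ask) = CHF 43,322,638.37
CHF 43,322,638.37 ÷ 0.092880 (buy SEK at ask) = SEK 466,436,674.92
SEK 466,436,674.92 × 0.15185 (sell SEK at bid) = NZD 70,828,409.09

Net profit: NZD 615,409.09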